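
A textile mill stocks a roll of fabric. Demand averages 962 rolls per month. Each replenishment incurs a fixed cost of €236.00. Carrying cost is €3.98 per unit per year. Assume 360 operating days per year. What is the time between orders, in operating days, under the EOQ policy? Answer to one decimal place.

T ≈ 36.5 days

Annual demand D = 962 × 12 = 11,544.
EOQ = √(2DS/H) = √(2 × 11,544 × 236 / 3.98) ≈ 1170.06.
Cycle time = Q*/D × 360 = 1170.06 / 11,544 × 360 ≈ 36.488 days.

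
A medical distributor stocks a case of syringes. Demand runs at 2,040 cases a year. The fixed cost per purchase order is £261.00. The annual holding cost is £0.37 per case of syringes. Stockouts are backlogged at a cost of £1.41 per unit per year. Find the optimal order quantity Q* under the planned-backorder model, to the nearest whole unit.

With planned backorders, Q* = √(2DS/H) · √((H+B)/B).
√(2DS/H) = √(2 × 2,040 × 261 / 0.37) = 1696.483.
√((H+B)/B) = √((0.37+1.41)/1.41) = 1.1236.
Q* ≈ 1906.119.

Q* ≈ 1,906 cases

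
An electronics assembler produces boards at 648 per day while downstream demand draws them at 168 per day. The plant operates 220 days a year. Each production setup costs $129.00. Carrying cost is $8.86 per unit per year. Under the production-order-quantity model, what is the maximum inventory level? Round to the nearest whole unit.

Annual demand D = 168 × 220 = 36,960.
Production build-up factor (1 − d/p) = 1 − 168/648 = 0.7407.
Q* = √(2DS / (H(1 − d/p))) = √(2 × 36,960 × 129 / (8.86 × 0.7407)).
= √(9,535,680 / 6.563) ≈ 1205.385.
Maximum inventory = Q*(1 − d/p) = 1205.385 × 0.7407 ≈ 892.878.

I_max ≈ 893 boards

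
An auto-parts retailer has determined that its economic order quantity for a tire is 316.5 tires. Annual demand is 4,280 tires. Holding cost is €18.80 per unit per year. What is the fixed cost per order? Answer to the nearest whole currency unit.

S ≈ €220

The basic EOQ model gives Q* = √(2DS/H); rearrange for the unknown.
From Q* = √(2DS/H): S = Q*²H / (2D) = 316.5² × 18.8 / (2 × 4,280) = 220.0045.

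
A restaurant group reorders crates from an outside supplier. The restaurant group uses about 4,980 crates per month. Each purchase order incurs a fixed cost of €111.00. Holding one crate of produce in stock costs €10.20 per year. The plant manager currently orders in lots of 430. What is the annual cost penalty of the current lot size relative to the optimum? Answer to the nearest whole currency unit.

Annual demand D = 4,980 × 12 = 59,760.
EOQ = √(2DS/H) = √(2 × 59,760 × 111 / 10.2) ≈ 1140.46.
Cost at Q* = (D/Q*)S + (Q*/2)H = √(2DSH) ≈ €11,632.74.
Cost at Q = 430: (59,760/430)×111 + (430/2)×10.2 = €15,426.42 + €2,193.00 = €17,619.42.
Excess = €17,619.42 − €11,632.74 = €5,986.68.

Extra cost ≈ €5,987 per year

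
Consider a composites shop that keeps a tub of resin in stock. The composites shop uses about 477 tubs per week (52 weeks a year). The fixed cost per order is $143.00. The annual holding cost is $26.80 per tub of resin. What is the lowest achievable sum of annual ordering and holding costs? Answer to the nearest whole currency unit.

TC* ≈ $13,788

Annual demand D = 477 × 52 = 24,804.
EOQ = √(2DS/H) = √(2 × 24,804 × 143 / 26.8) ≈ 514.49.
At Q*, ordering cost (D/Q*)S equals holding cost (Q*/2)H, each = √(DSH/2).
Minimum total = √(2DSH) = √(2 × 24,804 × 143 × 26.8) ≈ 13788.317.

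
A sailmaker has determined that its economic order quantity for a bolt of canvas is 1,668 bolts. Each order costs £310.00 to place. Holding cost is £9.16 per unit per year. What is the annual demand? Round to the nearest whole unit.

D ≈ 41,105 bolts per year

Invert the EOQ relation Q*² = 2DS/H.
From Q* = √(2DS/H): D = Q*²H / (2S) = 1,668² × 9.16 / (2 × 310) = 41105.116.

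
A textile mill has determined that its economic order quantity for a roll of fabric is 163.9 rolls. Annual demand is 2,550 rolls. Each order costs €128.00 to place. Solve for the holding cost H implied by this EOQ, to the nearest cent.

The basic EOQ model gives Q* = √(2DS/H); rearrange for the unknown.
From Q* = √(2DS/H): H = 2DS / Q*² = 2 × 2,550 × 128 / 163.9² = 24.3009.

H ≈ €24.30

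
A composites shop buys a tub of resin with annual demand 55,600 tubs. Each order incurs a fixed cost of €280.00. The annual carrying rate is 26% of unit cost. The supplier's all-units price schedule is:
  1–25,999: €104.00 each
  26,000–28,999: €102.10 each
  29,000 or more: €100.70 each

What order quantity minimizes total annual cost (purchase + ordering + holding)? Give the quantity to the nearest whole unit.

Holding cost per unit per year at price C is H = 0.26·C.
For each price level, check whether its EOQ is feasible; otherwise the best quantity at that price is the breakpoint.
EOQ at €104.00 = 1073.1 (feasible in tier 1): TC = 55,600×€104.00 + (55,600/1073.1)×280 + (1073.1/2)×0.26×€104.00 = €5,811,415.81.
EOQ at €102.10 = 1083.0 < 26000, so use break Q=26000: TC = 55,600×€102.10 + (55,600/26000.0)×280 + (26000.0/2)×0.26×€102.10 = €6,022,456.77.
EOQ at €100.70 = 1090.5 < 29000, so use break Q=29000: TC = 55,600×€100.70 + (55,600/29000.0)×280 + (29000.0/2)×0.26×€100.70 = €5,979,095.83.
Lowest total cost is €5,811,415.81 at Q = 1073.1.

Q* ≈ 1,073 tubs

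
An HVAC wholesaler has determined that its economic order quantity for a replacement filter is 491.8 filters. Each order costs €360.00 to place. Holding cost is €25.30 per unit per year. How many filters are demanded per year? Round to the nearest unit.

The basic EOQ model gives Q* = √(2DS/H); rearrange for the unknown.
From Q* = √(2DS/H): D = Q*²H / (2S) = 491.8² × 25.3 / (2 × 360) = 8498.946.

D ≈ 8,499 filters per year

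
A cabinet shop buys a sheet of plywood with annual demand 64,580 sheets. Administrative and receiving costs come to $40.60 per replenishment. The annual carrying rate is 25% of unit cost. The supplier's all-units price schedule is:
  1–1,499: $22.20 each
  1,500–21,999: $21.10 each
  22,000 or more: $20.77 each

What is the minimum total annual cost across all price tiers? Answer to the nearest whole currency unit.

Holding cost per unit per year at price C is H = 0.25·C.
For each price level, check whether its EOQ is feasible; otherwise the best quantity at that price is the breakpoint.
EOQ at $22.20 = 972.0 (feasible in tier 1): TC = 64,580×$22.20 + (64,580/972.0)×40.6 + (972.0/2)×0.25×$22.20 = $1,439,070.78.
EOQ at $21.10 = 997.0 < 1500, so use break Q=1500: TC = 64,580×$21.10 + (64,580/1500.0)×40.6 + (1500.0/2)×0.25×$21.10 = $1,368,342.22.
EOQ at $20.77 = 1004.9 < 22000, so use break Q=22000: TC = 64,580×$20.77 + (64,580/22000.0)×40.6 + (22000.0/2)×0.25×$20.77 = $1,398,563.28.
Lowest total cost among the candidates is at Q = 1500.0.

TC* ≈ $1,368,342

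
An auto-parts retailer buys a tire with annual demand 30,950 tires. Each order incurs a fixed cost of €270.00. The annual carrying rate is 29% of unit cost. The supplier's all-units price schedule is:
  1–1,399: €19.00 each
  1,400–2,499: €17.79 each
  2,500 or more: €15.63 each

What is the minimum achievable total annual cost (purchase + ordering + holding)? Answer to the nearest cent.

TC* ≈ €492,756.97

Holding cost per unit per year at price C is H = 0.29·C.
Evaluate total cost at each tier's feasible EOQ or, if the EOQ is below the tier, at the tier's minimum quantity.
Tier 1 (€19.00): EOQ = 1741.6 exceeds tier's upper bound 1399, so this tier is dominated.
EOQ at €17.79 = 1799.9 (feasible in tier 2): TC = 30,950×€17.79 + (30,950/1799.9)×270 + (1799.9/2)×0.29×€17.79 = €559,886.19.
EOQ at €15.63 = 1920.2 < 2500, so use break Q=2500: TC = 30,950×€15.63 + (30,950/2500.0)×270 + (2500.0/2)×0.29×€15.63 = €492,756.97.
Lowest total cost among the candidates is at Q = 2500.0.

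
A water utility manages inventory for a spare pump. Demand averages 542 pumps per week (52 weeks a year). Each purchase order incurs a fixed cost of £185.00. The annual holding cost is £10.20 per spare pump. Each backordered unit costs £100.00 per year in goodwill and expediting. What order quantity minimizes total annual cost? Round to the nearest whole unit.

Q* ≈ 1,061 pumps

Annual demand D = 542 × 52 = 28,184.
With planned backorders, Q* = √(2DS/H) · √((H+B)/B).
√(2DS/H) = √(2 × 28,184 × 185 / 10.2) = 1011.119.
√((H+B)/B) = √((10.2+100)/100) = 1.0498.
Q* ≈ 1061.434.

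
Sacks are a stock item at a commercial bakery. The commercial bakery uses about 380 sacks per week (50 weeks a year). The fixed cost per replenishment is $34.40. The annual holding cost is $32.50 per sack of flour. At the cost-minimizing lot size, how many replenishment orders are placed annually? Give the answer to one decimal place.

N ≈ 94.7 orders per year

Annual demand D = 380 × 50 = 19,000.
Q* = √(2DS/H) = √(2 × 19,000 × 34.4 / 32.5) ≈ 200.55.
Orders per year = D / Q* = 19,000 / 200.55 ≈ 94.738.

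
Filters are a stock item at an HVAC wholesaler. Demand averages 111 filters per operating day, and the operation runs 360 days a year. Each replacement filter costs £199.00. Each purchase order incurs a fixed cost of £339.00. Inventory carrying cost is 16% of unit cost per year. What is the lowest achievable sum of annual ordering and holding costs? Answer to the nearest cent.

Annual demand D = 111 × 360 = 39,960.
Holding cost H = 0.16 × £199.00 = £31.8400 per unit per year.
Q* = √(2DS/H) = √(2 × 39,960 × 339 / 31.84) ≈ 922.45.
At Q*, ordering cost (D/Q*)S equals holding cost (Q*/2)H, each = √(DSH/2).
Minimum total = √(2DSH) = √(2 × 39,960 × 339 × 31.84) ≈ 29370.688.

TC* ≈ £29,370.69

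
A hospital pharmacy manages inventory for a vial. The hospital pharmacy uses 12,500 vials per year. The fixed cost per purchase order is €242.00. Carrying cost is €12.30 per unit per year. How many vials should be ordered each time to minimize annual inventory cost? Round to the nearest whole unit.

EOQ = √(2DS / H) = √(2 × 12,500 × 242 / 12.3).
= √(6,050,000 / 12.3) = √491,869.9187 ≈ 701.334.

Q* ≈ 701 vials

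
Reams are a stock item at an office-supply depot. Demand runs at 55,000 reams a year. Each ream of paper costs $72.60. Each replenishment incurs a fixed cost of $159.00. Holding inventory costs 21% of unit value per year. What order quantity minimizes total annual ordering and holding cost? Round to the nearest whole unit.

Holding cost H = 0.21 × $72.60 = $15.2460 per unit per year.
EOQ = √(2DS / H) = √(2 × 55,000 × 159 / 15.246).
= √(17,490,000 / 15.246) = √1,147,186.1472 ≈ 1071.068.

Q* ≈ 1,071 reams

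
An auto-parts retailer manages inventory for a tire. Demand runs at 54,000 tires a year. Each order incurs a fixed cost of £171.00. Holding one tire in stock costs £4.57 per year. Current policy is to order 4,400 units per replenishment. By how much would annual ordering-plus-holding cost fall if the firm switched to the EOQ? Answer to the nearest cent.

EOQ = √(2DS/H) = √(2 × 54,000 × 171 / 4.57) ≈ 2010.26.
Cost at Q* = (D/Q*)S + (Q*/2)H = √(2DSH) ≈ £9,186.88.
Cost at Q = 4,400: (54,000/4,400)×171 + (4,400/2)×4.57 = £2,098.64 + £10,054.00 = £12,152.64.
Excess = £12,152.64 − £9,186.88 = £2,965.76.

Extra cost ≈ £2,965.76 per year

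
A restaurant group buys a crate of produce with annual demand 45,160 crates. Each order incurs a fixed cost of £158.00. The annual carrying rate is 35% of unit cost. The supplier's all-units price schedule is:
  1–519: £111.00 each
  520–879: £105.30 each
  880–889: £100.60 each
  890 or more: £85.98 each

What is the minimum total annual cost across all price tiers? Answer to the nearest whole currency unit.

TC* ≈ £3,904,265

Holding cost per unit per year at price C is H = 0.35·C.
Evaluate total cost at each tier's feasible EOQ or, if the EOQ is below the tier, at the tier's minimum quantity.
Tier 1 (£111.00): EOQ = 606.1 exceeds tier's upper bound 519, so this tier is dominated.
EOQ at £105.30 = 622.3 (feasible in tier 2): TC = 45,160×£105.30 + (45,160/622.3)×158 + (622.3/2)×0.35×£105.30 = £4,778,281.41.
EOQ at £100.60 = 636.6 < 880, so use break Q=880: TC = 45,160×£100.60 + (45,160/880.0)×158 + (880.0/2)×0.35×£100.60 = £4,566,696.67.
EOQ at £85.98 = 688.6 < 890, so use break Q=890: TC = 45,160×£85.98 + (45,160/890.0)×158 + (890.0/2)×0.35×£85.98 = £3,904,265.35.
Lowest total cost among the candidates is at Q = 890.0.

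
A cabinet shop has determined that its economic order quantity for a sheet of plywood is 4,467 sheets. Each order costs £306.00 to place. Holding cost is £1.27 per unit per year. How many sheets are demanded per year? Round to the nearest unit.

The basic EOQ model gives Q* = √(2DS/H); rearrange for the unknown.
From Q* = √(2DS/H): D = Q*²H / (2S) = 4,467² × 1.27 / (2 × 306) = 41407.995.

D ≈ 41,408 sheets per year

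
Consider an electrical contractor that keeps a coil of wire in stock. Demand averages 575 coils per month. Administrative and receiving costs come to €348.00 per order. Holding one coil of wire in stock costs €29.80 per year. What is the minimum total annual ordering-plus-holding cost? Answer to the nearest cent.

TC* ≈ €11,962.92

Annual demand D = 575 × 12 = 6,900.
EOQ = √(2DS/H) = √(2 × 6,900 × 348 / 29.8) ≈ 401.44.
At Q*, ordering cost (D/Q*)S equals holding cost (Q*/2)H, each = √(DSH/2).
Minimum total = √(2DSH) = √(2 × 6,900 × 348 × 29.8) ≈ 11962.923.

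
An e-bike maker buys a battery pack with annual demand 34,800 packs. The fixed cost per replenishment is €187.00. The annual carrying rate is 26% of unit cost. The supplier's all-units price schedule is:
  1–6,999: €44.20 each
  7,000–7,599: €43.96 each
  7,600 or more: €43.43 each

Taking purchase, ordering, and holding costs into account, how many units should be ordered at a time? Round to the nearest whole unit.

Holding cost per unit per year at price C is H = 0.26·C.
For each price level, check whether its EOQ is feasible; otherwise the best quantity at that price is the breakpoint.
EOQ at €44.20 = 1064.2 (feasible in tier 1): TC = 34,800×€44.20 + (34,800/1064.2)×187 + (1064.2/2)×0.26×€44.20 = €1,550,389.91.
EOQ at €43.96 = 1067.1 < 7000, so use break Q=7000: TC = 34,800×€43.96 + (34,800/7000.0)×187 + (7000.0/2)×0.26×€43.96 = €1,570,741.26.
EOQ at €43.43 = 1073.6 < 7600, so use break Q=7600: TC = 34,800×€43.43 + (34,800/7600.0)×187 + (7600.0/2)×0.26×€43.43 = €1,555,129.10.
Lowest total cost is €1,550,389.91 at Q = 1064.2.

Q* ≈ 1,064 packs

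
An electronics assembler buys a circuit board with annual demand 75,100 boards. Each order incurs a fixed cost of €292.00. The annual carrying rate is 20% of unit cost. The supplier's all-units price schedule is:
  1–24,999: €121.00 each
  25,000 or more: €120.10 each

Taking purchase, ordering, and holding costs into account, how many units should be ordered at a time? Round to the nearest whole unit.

Q* ≈ 1,346 boards

Holding cost per unit per year at price C is H = 0.20·C.
For each price level, check whether its EOQ is feasible; otherwise the best quantity at that price is the breakpoint.
EOQ at €121.00 = 1346.2 (feasible in tier 1): TC = 75,100×€121.00 + (75,100/1346.2)×292 + (1346.2/2)×0.20×€121.00 = €9,119,678.72.
EOQ at €120.10 = 1351.3 < 25000, so use break Q=25000: TC = 75,100×€120.10 + (75,100/25000.0)×292 + (25000.0/2)×0.20×€120.10 = €9,320,637.17.
Lowest total cost is €9,119,678.72 at Q = 1346.2.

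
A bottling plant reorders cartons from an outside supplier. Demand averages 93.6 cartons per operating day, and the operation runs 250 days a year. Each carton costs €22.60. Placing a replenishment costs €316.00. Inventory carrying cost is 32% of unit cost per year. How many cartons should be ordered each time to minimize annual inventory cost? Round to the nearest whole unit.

Q* ≈ 1,430 cartons

Annual demand D = 93.6 × 250 = 23,400.
Holding cost H = 0.32 × €22.60 = €7.2320 per unit per year.
EOQ = √(2DS / H) = √(2 × 23,400 × 316 / 7.232).
= √(14,788,800 / 7.232) = √2,044,911.5044 ≈ 1430.004.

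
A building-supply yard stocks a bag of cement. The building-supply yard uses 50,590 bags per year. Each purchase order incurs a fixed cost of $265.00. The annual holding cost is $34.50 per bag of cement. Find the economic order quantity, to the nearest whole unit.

Q* ≈ 882 bags

EOQ = √(2DS / H) = √(2 × 50,590 × 265 / 34.5).
= √(26,812,700 / 34.5) = √777,179.7101 ≈ 881.578.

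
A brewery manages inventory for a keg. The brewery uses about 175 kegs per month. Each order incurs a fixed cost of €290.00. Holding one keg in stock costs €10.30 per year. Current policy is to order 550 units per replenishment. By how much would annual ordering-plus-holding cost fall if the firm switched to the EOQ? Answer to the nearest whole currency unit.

Extra cost ≈ €398 per year

Annual demand D = 175 × 12 = 2,100.
EOQ = √(2DS/H) = √(2 × 2,100 × 290 / 10.3) ≈ 343.88.
Cost at Q* = (D/Q*)S + (Q*/2)H = √(2DSH) ≈ €3,541.95.
Cost at Q = 550: (2,100/550)×290 + (550/2)×10.3 = €1,107.27 + €2,832.50 = €3,939.77.
Excess = €3,939.77 − €3,541.95 = €397.82.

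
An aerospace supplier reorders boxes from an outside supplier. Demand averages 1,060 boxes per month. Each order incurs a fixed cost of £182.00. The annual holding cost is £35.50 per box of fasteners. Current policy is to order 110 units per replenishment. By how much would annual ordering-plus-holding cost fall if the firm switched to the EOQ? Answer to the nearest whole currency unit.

Annual demand D = 1,060 × 12 = 12,720.
EOQ = √(2DS/H) = √(2 × 12,720 × 182 / 35.5) ≈ 361.14.
Cost at Q* = (D/Q*)S + (Q*/2)H = √(2DSH) ≈ £12,820.60.
Cost at Q = 110: (12,720/110)×182 + (110/2)×35.5 = £21,045.82 + £1,952.50 = £22,998.32.
Excess = £22,998.32 − £12,820.60 = £10,177.72.

Extra cost ≈ £10,178 per year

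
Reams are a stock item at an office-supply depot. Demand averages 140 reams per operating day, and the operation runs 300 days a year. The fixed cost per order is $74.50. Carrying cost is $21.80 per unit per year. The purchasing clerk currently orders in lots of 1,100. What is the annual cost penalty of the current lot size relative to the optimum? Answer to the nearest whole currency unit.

Extra cost ≈ $3,154 per year

Annual demand D = 140 × 300 = 42,000.
EOQ = √(2DS/H) = √(2 × 42,000 × 74.5 / 21.8) ≈ 535.78.
Cost at Q* = (D/Q*)S + (Q*/2)H = √(2DSH) ≈ $11,680.09.
Cost at Q = 1,100: (42,000/1,100)×74.5 + (1,100/2)×21.8 = $2,844.55 + $11,990.00 = $14,834.55.
Excess = $14,834.55 − $11,680.09 = $3,154.46.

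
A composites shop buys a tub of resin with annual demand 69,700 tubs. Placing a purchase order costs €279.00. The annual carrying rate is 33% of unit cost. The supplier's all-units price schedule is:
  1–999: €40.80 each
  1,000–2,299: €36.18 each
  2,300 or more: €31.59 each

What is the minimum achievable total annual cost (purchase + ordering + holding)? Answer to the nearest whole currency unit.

Holding cost per unit per year at price C is H = 0.33·C.
For each price level, check whether its EOQ is feasible; otherwise the best quantity at that price is the breakpoint.
Tier 1 (€40.80): EOQ = 1699.6 exceeds tier's upper bound 999, so this tier is dominated.
EOQ at €36.18 = 1804.9 (feasible in tier 2): TC = 69,700×€36.18 + (69,700/1804.9)×279 + (1804.9/2)×0.33×€36.18 = €2,543,294.88.
EOQ at €31.59 = 1931.5 < 2300, so use break Q=2300: TC = 69,700×€31.59 + (69,700/2300.0)×279 + (2300.0/2)×0.33×€31.59 = €2,222,266.32.
Lowest total cost among the candidates is at Q = 2300.0.

TC* ≈ €2,222,266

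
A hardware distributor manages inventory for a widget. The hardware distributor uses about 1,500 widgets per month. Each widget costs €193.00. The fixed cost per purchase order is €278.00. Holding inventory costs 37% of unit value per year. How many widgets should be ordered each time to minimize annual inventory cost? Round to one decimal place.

Q* ≈ 374.4 widgets

Annual demand D = 1,500 × 12 = 18,000.
Holding cost H = 0.37 × €193.00 = €71.4100 per unit per year.
EOQ = √(2DS / H) = √(2 × 18,000 × 278 / 71.41).
= √(10,008,000 / 71.41) = √140,148.4386 ≈ 374.364.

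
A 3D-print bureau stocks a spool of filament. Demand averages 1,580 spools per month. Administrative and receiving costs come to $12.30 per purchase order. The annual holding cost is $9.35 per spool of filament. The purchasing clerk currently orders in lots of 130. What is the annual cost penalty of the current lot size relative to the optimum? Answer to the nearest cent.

Annual demand D = 1,580 × 12 = 18,960.
EOQ = √(2DS/H) = √(2 × 18,960 × 12.3 / 9.35) ≈ 223.35.
Cost at Q* = (D/Q*)S + (Q*/2)H = √(2DSH) ≈ $2,088.30.
Cost at Q = 130: (18,960/130)×12.3 + (130/2)×9.35 = $1,793.91 + $607.75 = $2,401.66.
Excess = $2,401.66 − $2,088.30 = $313.36.

Extra cost ≈ $313.36 per year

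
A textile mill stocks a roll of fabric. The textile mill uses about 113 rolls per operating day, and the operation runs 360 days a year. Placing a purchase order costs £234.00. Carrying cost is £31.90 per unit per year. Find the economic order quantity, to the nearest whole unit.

Q* ≈ 773 rolls

Annual demand D = 113 × 360 = 40,680.
EOQ = √(2DS / H) = √(2 × 40,680 × 234 / 31.9).
= √(19,038,240 / 31.9) = √596,810.0313 ≈ 772.535.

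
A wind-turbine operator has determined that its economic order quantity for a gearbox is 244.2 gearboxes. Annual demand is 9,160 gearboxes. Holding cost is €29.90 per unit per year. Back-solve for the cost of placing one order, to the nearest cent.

The basic EOQ model gives Q* = √(2DS/H); rearrange for the unknown.
From Q* = √(2DS/H): S = Q*²H / (2D) = 244.2² × 29.9 / (2 × 9,160) = 97.3278.

S ≈ €97.33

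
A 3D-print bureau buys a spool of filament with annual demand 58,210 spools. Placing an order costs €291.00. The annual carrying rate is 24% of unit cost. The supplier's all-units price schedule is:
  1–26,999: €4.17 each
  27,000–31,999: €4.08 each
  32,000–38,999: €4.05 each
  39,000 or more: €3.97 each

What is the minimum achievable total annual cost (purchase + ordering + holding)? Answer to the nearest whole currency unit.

TC* ≈ €248,559

Holding cost per unit per year at price C is H = 0.24·C.
For each price level, check whether its EOQ is feasible; otherwise the best quantity at that price is the breakpoint.
EOQ at €4.17 = 5818.2 (feasible in tier 1): TC = 58,210×€4.17 + (58,210/5818.2)×291 + (5818.2/2)×0.24×€4.17 = €248,558.53.
EOQ at €4.08 = 5882.0 < 27000, so use break Q=27000: TC = 58,210×€4.08 + (58,210/27000.0)×291 + (27000.0/2)×0.24×€4.08 = €251,343.37.
EOQ at €4.05 = 5903.7 < 32000, so use break Q=32000: TC = 58,210×€4.05 + (58,210/32000.0)×291 + (32000.0/2)×0.24×€4.05 = €251,831.85.
EOQ at €3.97 = 5962.9 < 39000, so use break Q=39000: TC = 58,210×€3.97 + (58,210/39000.0)×291 + (39000.0/2)×0.24×€3.97 = €250,107.64.
Lowest total cost among the candidates is at Q = 5818.2.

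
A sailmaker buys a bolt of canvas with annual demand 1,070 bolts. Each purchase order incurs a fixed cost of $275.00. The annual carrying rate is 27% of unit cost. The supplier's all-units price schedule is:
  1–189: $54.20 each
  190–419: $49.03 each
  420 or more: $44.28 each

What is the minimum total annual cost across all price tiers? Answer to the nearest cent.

Holding cost per unit per year at price C is H = 0.27·C.
For each price level, check whether its EOQ is feasible; otherwise the best quantity at that price is the breakpoint.
Tier 1 ($54.20): EOQ = 200.5 exceeds tier's upper bound 189, so this tier is dominated.
EOQ at $49.03 = 210.8 (feasible in tier 2): TC = 1,070×$49.03 + (1,070/210.8)×275 + (210.8/2)×0.27×$49.03 = $55,253.27.
EOQ at $44.28 = 221.9 < 420, so use break Q=420: TC = 1,070×$44.28 + (1,070/420.0)×275 + (420.0/2)×0.27×$44.28 = $50,590.87.
Lowest total cost among the candidates is at Q = 420.0.

TC* ≈ $50,590.87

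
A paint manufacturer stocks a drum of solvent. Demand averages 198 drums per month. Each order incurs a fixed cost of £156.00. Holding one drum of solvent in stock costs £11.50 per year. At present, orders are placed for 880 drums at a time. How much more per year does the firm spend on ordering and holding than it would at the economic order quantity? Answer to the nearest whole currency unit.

Extra cost ≈ £2,561 per year

Annual demand D = 198 × 12 = 2,376.
EOQ = √(2DS/H) = √(2 × 2,376 × 156 / 11.5) ≈ 253.89.
Cost at Q* = (D/Q*)S + (Q*/2)H = √(2DSH) ≈ £2,919.78.
Cost at Q = 880: (2,376/880)×156 + (880/2)×11.5 = £421.20 + £5,060.00 = £5,481.20.
Excess = £5,481.20 − £2,919.78 = £2,561.42.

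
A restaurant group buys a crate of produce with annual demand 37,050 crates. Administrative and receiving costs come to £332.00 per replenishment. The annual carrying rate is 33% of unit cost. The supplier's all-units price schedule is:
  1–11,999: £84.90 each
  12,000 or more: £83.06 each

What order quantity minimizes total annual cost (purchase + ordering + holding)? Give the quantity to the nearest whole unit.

Holding cost per unit per year at price C is H = 0.33·C.
Evaluate total cost at each tier's feasible EOQ or, if the EOQ is below the tier, at the tier's minimum quantity.
EOQ at £84.90 = 937.1 (feasible in tier 1): TC = 37,050×£84.90 + (37,050/937.1)×332 + (937.1/2)×0.33×£84.90 = £3,171,798.61.
EOQ at £83.06 = 947.4 < 12000, so use break Q=12000: TC = 37,050×£83.06 + (37,050/12000.0)×332 + (12000.0/2)×0.33×£83.06 = £3,242,856.85.
Lowest total cost is £3,171,798.61 at Q = 937.1.

Q* ≈ 937 crates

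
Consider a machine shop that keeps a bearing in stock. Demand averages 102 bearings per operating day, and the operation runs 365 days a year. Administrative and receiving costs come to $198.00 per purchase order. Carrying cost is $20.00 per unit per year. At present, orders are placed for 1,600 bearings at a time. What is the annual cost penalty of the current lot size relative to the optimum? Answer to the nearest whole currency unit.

Annual demand D = 102 × 365 = 37,230.
EOQ = √(2DS/H) = √(2 × 37,230 × 198 / 20) ≈ 858.58.
Cost at Q* = (D/Q*)S + (Q*/2)H = √(2DSH) ≈ $17,171.53.
Cost at Q = 1,600: (37,230/1,600)×198 + (1,600/2)×20 = $4,607.21 + $16,000.00 = $20,607.21.
Excess = $20,607.21 − $17,171.53 = $3,435.68.

Extra cost ≈ $3,436 per year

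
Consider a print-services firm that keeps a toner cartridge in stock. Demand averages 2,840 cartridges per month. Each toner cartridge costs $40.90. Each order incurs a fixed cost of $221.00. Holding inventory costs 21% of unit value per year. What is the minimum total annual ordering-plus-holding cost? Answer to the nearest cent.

Annual demand D = 2,840 × 12 = 34,080.
Holding cost H = 0.21 × $40.90 = $8.5890 per unit per year.
Q* = √(2DS/H) = √(2 × 34,080 × 221 / 8.589) ≈ 1324.31.
At the optimum the two cost components are equal, so total cost = 2·(Q*/2)H = Q*·H.
Minimum total = √(2DSH) = √(2 × 34,080 × 221 × 8.589) ≈ 11374.498.

TC* ≈ $11,374.50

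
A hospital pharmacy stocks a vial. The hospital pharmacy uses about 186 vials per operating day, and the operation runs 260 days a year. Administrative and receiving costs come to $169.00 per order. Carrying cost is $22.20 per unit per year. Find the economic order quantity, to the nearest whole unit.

Q* ≈ 858 vials

Annual demand D = 186 × 260 = 48,360.
EOQ = √(2DS / H) = √(2 × 48,360 × 169 / 22.2).
= √(16,345,680 / 22.2) = √736,291.8919 ≈ 858.075.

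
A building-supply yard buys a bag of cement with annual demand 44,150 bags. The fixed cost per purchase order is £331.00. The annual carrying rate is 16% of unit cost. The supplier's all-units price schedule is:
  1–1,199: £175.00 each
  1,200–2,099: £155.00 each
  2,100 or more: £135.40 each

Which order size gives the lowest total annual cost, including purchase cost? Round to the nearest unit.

Holding cost per unit per year at price C is H = 0.16·C.
Evaluate total cost at each tier's feasible EOQ or, if the EOQ is below the tier, at the tier's minimum quantity.
EOQ at £175.00 = 1021.7 (feasible in tier 1): TC = 44,150×£175.00 + (44,150/1021.7)×331 + (1021.7/2)×0.16×£175.00 = £7,754,857.07.
EOQ at £155.00 = 1085.6 < 1200, so use break Q=1200: TC = 44,150×£155.00 + (44,150/1200.0)×331 + (1200.0/2)×0.16×£155.00 = £6,870,308.04.
EOQ at £135.40 = 1161.5 < 2100, so use break Q=2100: TC = 44,150×£135.40 + (44,150/2100.0)×331 + (2100.0/2)×0.16×£135.40 = £6,007,616.08.
Lowest total cost is £6,007,616.08 at Q = 2100.0.

Q* ≈ 2,100 bags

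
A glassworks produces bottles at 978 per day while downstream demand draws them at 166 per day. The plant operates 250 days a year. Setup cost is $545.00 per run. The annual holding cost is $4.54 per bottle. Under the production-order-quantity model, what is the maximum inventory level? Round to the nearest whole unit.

I_max ≈ 2,876 bottles

Annual demand D = 166 × 250 = 41,500.
Production build-up factor (1 − d/p) = 1 − 166/978 = 0.8303.
Q* = √(2DS / (H(1 − d/p))) = √(2 × 41,500 × 545 / (4.54 × 0.8303)).
= √(45,235,000 / 3.7694) ≈ 3464.183.
Maximum inventory = Q*(1 − d/p) = 3464.183 × 0.8303 ≈ 2876.193.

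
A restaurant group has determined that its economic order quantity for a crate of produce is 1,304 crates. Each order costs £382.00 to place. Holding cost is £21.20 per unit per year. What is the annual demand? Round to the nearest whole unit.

Invert the EOQ relation Q*² = 2DS/H.
From Q* = √(2DS/H): D = Q*²H / (2S) = 1,304² × 21.2 / (2 × 382) = 47184.318.

D ≈ 47,184 crates per year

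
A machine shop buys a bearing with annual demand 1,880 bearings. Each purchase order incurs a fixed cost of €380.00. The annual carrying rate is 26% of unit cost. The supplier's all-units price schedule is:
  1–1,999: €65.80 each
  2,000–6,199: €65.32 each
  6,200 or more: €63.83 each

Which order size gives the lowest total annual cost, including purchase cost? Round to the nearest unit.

Holding cost per unit per year at price C is H = 0.26·C.
For each price level, check whether its EOQ is feasible; otherwise the best quantity at that price is the breakpoint.
EOQ at €65.80 = 289.0 (feasible in tier 1): TC = 1,880×€65.80 + (1,880/289.0)×380 + (289.0/2)×0.26×€65.80 = €128,648.08.
EOQ at €65.32 = 290.1 < 2000, so use break Q=2000: TC = 1,880×€65.32 + (1,880/2000.0)×380 + (2000.0/2)×0.26×€65.32 = €140,142.00.
EOQ at €63.83 = 293.4 < 6200, so use break Q=6200: TC = 1,880×€63.83 + (1,880/6200.0)×380 + (6200.0/2)×0.26×€63.83 = €171,562.61.
Lowest total cost is €128,648.08 at Q = 289.0.

Q* ≈ 289 bearings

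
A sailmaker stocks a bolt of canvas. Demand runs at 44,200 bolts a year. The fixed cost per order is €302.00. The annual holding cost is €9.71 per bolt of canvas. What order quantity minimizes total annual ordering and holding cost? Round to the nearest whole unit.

EOQ = √(2DS / H) = √(2 × 44,200 × 302 / 9.71).
= √(26,696,800 / 9.71) = √2,749,412.9763 ≈ 1658.135.

Q* ≈ 1,658 bolts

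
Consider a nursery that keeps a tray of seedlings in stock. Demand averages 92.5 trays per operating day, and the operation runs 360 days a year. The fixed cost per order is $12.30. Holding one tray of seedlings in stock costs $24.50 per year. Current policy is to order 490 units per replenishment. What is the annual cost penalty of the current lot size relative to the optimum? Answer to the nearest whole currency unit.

Annual demand D = 92.5 × 360 = 33,300.
EOQ = √(2DS/H) = √(2 × 33,300 × 12.3 / 24.5) ≈ 182.85.
Cost at Q* = (D/Q*)S + (Q*/2)H = √(2DSH) ≈ $4,479.95.
Cost at Q = 490: (33,300/490)×12.3 + (490/2)×24.5 = $835.90 + $6,002.50 = $6,838.40.
Excess = $6,838.40 − $4,479.95 = $2,358.45.

Extra cost ≈ $2,358 per year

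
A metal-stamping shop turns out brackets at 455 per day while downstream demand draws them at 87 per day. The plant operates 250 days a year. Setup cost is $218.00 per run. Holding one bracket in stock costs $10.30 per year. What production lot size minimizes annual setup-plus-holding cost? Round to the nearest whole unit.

Annual demand D = 87 × 250 = 21,750.
Production build-up factor (1 − d/p) = 1 − 87/455 = 0.8088.
Q* = √(2DS / (H(1 − d/p))) = √(2 × 21,750 × 218 / (10.3 × 0.8088)).
= √(9,483,000 / 8.3305) ≈ 1066.930.

Q* ≈ 1,067 brackets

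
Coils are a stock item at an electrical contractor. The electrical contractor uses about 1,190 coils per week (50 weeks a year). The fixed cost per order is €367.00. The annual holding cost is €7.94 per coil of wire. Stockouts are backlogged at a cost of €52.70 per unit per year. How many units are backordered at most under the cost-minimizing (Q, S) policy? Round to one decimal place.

S* ≈ 329.4 coils

Annual demand D = 1,190 × 50 = 59,500.
With planned backorders, Q* = √(2DS/H) · √((H+B)/B).
√(2DS/H) = √(2 × 59,500 × 367 / 7.94) = 2345.288.
√((H+B)/B) = √((7.94+52.7)/52.7) = 1.0727.
Q* ≈ 2515.768.
S* = Q* · H/(H+B) = 2515.768 × 7.94/60.64 ≈ 329.406.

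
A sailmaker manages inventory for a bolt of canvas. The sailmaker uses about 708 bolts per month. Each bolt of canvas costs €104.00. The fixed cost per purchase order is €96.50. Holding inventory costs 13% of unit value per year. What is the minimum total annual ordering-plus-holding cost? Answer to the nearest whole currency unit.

TC* ≈ €4,708

Annual demand D = 708 × 12 = 8,496.
Holding cost H = 0.13 × €104.00 = €13.5200 per unit per year.
EOQ = √(2DS/H) = √(2 × 8,496 × 96.5 / 13.52) ≈ 348.26.
At Q*, ordering cost (D/Q*)S equals holding cost (Q*/2)H, each = √(DSH/2).
Minimum total = √(2DSH) = √(2 × 8,496 × 96.5 × 13.52) ≈ 4708.410.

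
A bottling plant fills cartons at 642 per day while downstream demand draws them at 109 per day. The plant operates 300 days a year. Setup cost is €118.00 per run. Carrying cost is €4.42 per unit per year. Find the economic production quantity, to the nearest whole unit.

Q* ≈ 1,450 cartons

Annual demand D = 109 × 300 = 32,700.
Production build-up factor (1 − d/p) = 1 − 109/642 = 0.8302.
Q* = √(2DS / (H(1 − d/p))) = √(2 × 32,700 × 118 / (4.42 × 0.8302)).
= √(7,717,200 / 3.6696) ≈ 1450.182.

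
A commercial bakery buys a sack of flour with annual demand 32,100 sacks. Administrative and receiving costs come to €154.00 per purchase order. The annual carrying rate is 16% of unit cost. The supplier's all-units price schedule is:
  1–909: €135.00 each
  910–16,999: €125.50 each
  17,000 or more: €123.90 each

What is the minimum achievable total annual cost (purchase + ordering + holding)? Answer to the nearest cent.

TC* ≈ €4,043,118.71

Holding cost per unit per year at price C is H = 0.16·C.
Candidates are each tier's EOQ (if it falls in that tier) and each price-break quantity.
EOQ at €135.00 = 676.6 (feasible in tier 1): TC = 32,100×€135.00 + (32,100/676.6)×154 + (676.6/2)×0.16×€135.00 = €4,348,113.52.
EOQ at €125.50 = 701.7 < 910, so use break Q=910: TC = 32,100×€125.50 + (32,100/910.0)×154 + (910.0/2)×0.16×€125.50 = €4,043,118.71.
EOQ at €123.90 = 706.2 < 17000, so use break Q=17000: TC = 32,100×€123.90 + (32,100/17000.0)×154 + (17000.0/2)×0.16×€123.90 = €4,145,984.79.
Lowest total cost among the candidates is at Q = 910.0.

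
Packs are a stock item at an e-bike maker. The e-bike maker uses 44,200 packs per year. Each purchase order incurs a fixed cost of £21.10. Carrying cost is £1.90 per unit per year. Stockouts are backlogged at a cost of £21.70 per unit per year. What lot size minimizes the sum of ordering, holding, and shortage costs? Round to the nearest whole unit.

With planned backorders, Q* = √(2DS/H) · √((H+B)/B).
√(2DS/H) = √(2 × 44,200 × 21.1 / 1.9) = 990.810.
√((H+B)/B) = √((1.9+21.7)/21.7) = 1.0429.
Q* ≈ 1033.277.

Q* ≈ 1,033 packs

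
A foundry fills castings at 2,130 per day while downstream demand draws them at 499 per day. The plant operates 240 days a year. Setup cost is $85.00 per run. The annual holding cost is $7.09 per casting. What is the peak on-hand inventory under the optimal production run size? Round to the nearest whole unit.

Annual demand D = 499 × 240 = 119,760.
Production build-up factor (1 − d/p) = 1 − 499/2,130 = 0.7657.
Q* = √(2DS / (H(1 − d/p))) = √(2 × 119,760 × 85 / (7.09 × 0.7657)).
= √(20,359,200 / 5.429) ≈ 1936.511.
Maximum inventory = Q*(1 − d/p) = 1936.511 × 0.7657 ≈ 1482.840.

I_max ≈ 1,483 castings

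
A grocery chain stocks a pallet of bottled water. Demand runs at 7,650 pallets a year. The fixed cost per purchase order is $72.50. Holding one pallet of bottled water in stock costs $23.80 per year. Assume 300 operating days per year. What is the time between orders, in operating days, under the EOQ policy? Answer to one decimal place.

T ≈ 8.5 days

Q* = √(2DS/H) = √(2 × 7,650 × 72.5 / 23.8) ≈ 215.89.
Cycle time = Q*/D × 300 = 215.89 / 7,650 × 300 ≈ 8.466 days.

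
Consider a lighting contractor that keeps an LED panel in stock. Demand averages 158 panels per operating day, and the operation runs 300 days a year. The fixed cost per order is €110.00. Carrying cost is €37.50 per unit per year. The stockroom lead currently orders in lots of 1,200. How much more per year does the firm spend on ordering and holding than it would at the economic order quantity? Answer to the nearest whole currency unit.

Annual demand D = 158 × 300 = 47,400.
EOQ = √(2DS/H) = √(2 × 47,400 × 110 / 37.5) ≈ 527.33.
Cost at Q* = (D/Q*)S + (Q*/2)H = √(2DSH) ≈ €19,774.98.
Cost at Q = 1,200: (47,400/1,200)×110 + (1,200/2)×37.5 = €4,345.00 + €22,500.00 = €26,845.00.
Excess = €26,845.00 − €19,774.98 = €7,070.02.

Extra cost ≈ €7,070 per year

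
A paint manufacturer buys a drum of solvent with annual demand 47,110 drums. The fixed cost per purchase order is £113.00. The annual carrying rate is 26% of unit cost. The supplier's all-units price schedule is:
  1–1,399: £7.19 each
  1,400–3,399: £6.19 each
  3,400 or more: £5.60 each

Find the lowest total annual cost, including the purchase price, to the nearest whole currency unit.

TC* ≈ £267,857

Holding cost per unit per year at price C is H = 0.26·C.
Candidates are each tier's EOQ (if it falls in that tier) and each price-break quantity.
Tier 1 (£7.19): EOQ = 2386.5 exceeds tier's upper bound 1399, so this tier is dominated.
EOQ at £6.19 = 2572.0 (feasible in tier 2): TC = 47,110×£6.19 + (47,110/2572.0)×113 + (2572.0/2)×0.26×£6.19 = £295,750.35.
EOQ at £5.60 = 2704.1 < 3400, so use break Q=3400: TC = 47,110×£5.60 + (47,110/3400.0)×113 + (3400.0/2)×0.26×£5.60 = £267,856.91.
Lowest total cost among the candidates is at Q = 3400.0.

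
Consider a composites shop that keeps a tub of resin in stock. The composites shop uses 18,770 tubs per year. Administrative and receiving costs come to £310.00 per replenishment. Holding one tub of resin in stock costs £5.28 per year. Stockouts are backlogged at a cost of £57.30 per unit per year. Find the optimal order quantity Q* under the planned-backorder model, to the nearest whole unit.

With planned backorders, Q* = √(2DS/H) · √((H+B)/B).
√(2DS/H) = √(2 × 18,770 × 310 / 5.28) = 1484.605.
√((H+B)/B) = √((5.28+57.3)/57.3) = 1.0451.
Q* ≈ 1551.499.

Q* ≈ 1,551 tubs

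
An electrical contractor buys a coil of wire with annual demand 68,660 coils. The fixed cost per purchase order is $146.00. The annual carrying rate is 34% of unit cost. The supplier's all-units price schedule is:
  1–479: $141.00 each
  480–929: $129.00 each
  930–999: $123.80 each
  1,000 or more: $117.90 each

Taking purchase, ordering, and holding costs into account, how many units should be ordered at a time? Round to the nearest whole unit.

Q* ≈ 1,000 coils

Holding cost per unit per year at price C is H = 0.34·C.
Evaluate total cost at each tier's feasible EOQ or, if the EOQ is below the tier, at the tier's minimum quantity.
Tier 1 ($141.00): EOQ = 646.7 exceeds tier's upper bound 479, so this tier is dominated.
EOQ at $129.00 = 676.1 (feasible in tier 2): TC = 68,660×$129.00 + (68,660/676.1)×146 + (676.1/2)×0.34×$129.00 = $8,886,793.61.
EOQ at $123.80 = 690.2 < 930, so use break Q=930: TC = 68,660×$123.80 + (68,660/930.0)×146 + (930.0/2)×0.34×$123.80 = $8,530,459.66.
EOQ at $117.90 = 707.2 < 1000, so use break Q=1000: TC = 68,660×$117.90 + (68,660/1000.0)×146 + (1000.0/2)×0.34×$117.90 = $8,125,081.36.
Lowest total cost is $8,125,081.36 at Q = 1000.0.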